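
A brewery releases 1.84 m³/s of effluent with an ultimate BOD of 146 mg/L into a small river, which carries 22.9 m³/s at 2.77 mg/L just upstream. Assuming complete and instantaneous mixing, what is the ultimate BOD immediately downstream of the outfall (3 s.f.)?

13.4 mg/L

Flow-weighted mixing: C = (Q_r C_r + Q_w C_w)/(Q_r + Q_w)
= (22.9×2.77 + 1.84×146)/(22.9 + 1.84) = 332.1/24.74 = 13.42 mg/L.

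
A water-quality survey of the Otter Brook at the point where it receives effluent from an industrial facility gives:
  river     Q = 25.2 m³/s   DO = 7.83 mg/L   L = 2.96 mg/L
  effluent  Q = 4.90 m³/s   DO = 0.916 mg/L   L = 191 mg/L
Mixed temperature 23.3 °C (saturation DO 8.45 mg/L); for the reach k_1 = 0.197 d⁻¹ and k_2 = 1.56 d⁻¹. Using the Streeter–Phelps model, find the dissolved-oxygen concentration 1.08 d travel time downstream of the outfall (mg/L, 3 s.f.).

DO ≈ 5.10 mg/L

Mixed DO = (25.2×7.83 + 4.90×0.916)/(25.2+4.90) = 201.8/30.10 = 6.704 mg/L.
Mixed L₀ = (25.2×2.96 + 4.90×191)/(30.10) = 1010/30.10 = 33.57 mg/L.
Initial deficit D₀ = C_s − DO₀ = 8.45 − 6.704 = 1.746 mg/L.
D(1.08) = [0.197×33.57/(1.56−0.197)](e^(−0.197×1.08) − e^(−1.56×1.08)) + 1.746 e^(−1.56×1.08)
= 4.852 × (0.8084 − 0.1855) + 1.746 × 0.1855 = 3.346 mg/L.
DO = 8.45 − 3.346 = 5.104 mg/L.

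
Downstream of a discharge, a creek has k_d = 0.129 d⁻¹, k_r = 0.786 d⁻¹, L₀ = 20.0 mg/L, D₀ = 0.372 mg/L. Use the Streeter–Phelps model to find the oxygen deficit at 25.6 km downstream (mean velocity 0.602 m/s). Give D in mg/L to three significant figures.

Travel time t = x/v = 25.6 km / (0.602 m/s) = 25600 m / 0.602 m/s = 42520 s = 0.4922 d.
k_d L₀/(k_r−k_d) = 0.129×20.0/(0.786−0.129) = 2.580/0.6570 = 3.927 mg/L.
e^(−k_d t) = e^(−0.129×0.4922) = 0.9385; e^(−k_r t) = e^(−0.786×0.4922) = 0.6792.
D = 3.927 × (0.9385 − 0.6792) + 0.372 × 0.6792 = 1.018 + 0.2527 = 1.271 mg/L.

D ≈ 1.27 mg/L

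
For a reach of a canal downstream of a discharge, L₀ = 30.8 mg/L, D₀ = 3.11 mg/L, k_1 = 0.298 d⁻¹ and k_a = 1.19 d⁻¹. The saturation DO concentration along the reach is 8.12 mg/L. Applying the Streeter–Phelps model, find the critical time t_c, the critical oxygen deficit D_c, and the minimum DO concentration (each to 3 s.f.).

At the critical point dD/dt = 0, so k_1 L₀ e^(−k_1 t) = k_a D. Substituting D(t) from the Streeter–Phelps equation and solving for t gives
t_c = ln[(k_a/k_1)(1 − D₀(k_a−k_1)/(k_1 L₀))] / (k_a−k_1).
Here k_a−k_1 = 0.8920 d⁻¹ and 1 − D₀(k_a−k_1)/(k_1 L₀) = 1 − 3.11×0.8920/(0.298×30.8) = 0.6978, so
t_c = ln(3.993 × 0.6978) / 0.8920 = 1.025 / 0.8920 = 1.149 d.
L(t_c) = L₀ e^(−k_1 t_c) = 30.8 × 0.7101 = 21.87 mg/L, and at the critical point k_a D_c = k_1 L, so D_c = (0.298/1.19) × 21.87 = 5.477 mg/L.
Minimum DO = C_s − D_c = 8.12 − 5.477 = 2.643 mg/L.

t_c ≈ 1.15 d; D_c ≈ 5.48 mg/L; min DO ≈ 2.64 mg/L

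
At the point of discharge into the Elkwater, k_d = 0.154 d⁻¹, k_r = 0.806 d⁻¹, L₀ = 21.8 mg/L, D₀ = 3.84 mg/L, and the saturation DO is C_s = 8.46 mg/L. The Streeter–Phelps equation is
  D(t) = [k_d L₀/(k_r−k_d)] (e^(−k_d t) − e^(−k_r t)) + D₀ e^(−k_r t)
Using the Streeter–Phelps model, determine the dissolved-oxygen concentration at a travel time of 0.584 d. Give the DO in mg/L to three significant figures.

DO ≈ 4.57 mg/L

k_d L₀/(k_r−k_d) = 0.154×21.8/(0.806−0.154) = 3.357/0.6520 = 5.149 mg/L.
e^(−k_d t) = e^(−0.154×0.5840) = 0.9140; e^(−k_r t) = e^(−0.806×0.5840) = 0.6246.
D = 5.149 × (0.9140 − 0.6246) + 3.84 × 0.6246 = 1.490 + 2.398 = 3.889 mg/L.
DO = C_s − D = 8.46 − 3.889 = 4.571 mg/L.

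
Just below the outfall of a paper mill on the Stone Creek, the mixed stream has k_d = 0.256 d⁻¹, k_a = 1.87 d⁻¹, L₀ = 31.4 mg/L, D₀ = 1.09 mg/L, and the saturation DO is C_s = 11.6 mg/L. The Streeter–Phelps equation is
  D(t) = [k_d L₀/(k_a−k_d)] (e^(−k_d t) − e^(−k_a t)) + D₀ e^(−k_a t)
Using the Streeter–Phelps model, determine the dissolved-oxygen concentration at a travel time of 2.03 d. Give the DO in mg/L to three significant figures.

k_d L₀/(k_a−k_d) = 0.256×31.4/(1.87−0.256) = 8.038/1.614 = 4.980 mg/L.
e^(−k_d t) = e^(−0.256×2.030) = 0.5947; e^(−k_a t) = e^(−1.87×2.030) = 0.02246.
D = 4.980 × (0.5947 − 0.02246) + 1.09 × 0.02246 = 2.850 + 0.02448 = 2.875 mg/L.
DO = C_s − D = 11.6 − 2.875 = 8.725 mg/L.

DO ≈ 8.73 mg/L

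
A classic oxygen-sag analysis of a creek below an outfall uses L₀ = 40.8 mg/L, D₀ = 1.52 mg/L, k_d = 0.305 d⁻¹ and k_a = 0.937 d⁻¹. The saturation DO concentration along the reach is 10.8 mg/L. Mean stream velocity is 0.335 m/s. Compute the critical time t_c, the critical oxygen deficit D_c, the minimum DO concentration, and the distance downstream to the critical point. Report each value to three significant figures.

t_c ≈ 1.65 d; D_c ≈ 8.03 mg/L; min DO ≈ 2.77 mg/L; x_c ≈ 47.7 km

t_c = [1/(k_a−k_d)] ln[(k_a/k_d)(1 − D₀(k_a−k_d)/(k_d L₀))]
= [1/(0.937−0.305)] ln[(0.937/0.305)(1 − 1.52×0.6320/(0.305×40.8))]
= (1/0.6320) ln[3.072 × 0.9228] = 1.582 × ln(2.835) = 1.582 × 1.042 = 1.649 d.
D_c = (k_d/k_a) L₀ e^(−k_d t_c) = (0.305/0.937) × 40.8 × e^(−0.305×1.649) = 0.3255 × 40.8 × 0.6048 = 8.032 mg/L.
Minimum DO = C_s − D_c = 10.8 − 8.032 = 2.768 mg/L.
x_c = v t_c = 0.335 m/s × 1.649 d × 86400 s/d = 47720 m ≈ 47.7 km.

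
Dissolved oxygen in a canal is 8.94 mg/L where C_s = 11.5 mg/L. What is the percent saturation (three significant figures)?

77.7 % saturation

% saturation = C/C_s × 100 = 8.94/11.5 × 100 = 77.7 %.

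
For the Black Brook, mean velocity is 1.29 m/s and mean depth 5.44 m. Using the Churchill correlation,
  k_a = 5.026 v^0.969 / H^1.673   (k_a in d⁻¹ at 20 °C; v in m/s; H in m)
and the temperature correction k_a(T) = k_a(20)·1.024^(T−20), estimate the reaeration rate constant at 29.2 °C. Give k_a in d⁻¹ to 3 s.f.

k_a ≈ 0.470 d⁻¹

k_a(20) = 5.026 × 1.29^0.969 / 5.44^1.673 = 5.026 × 1.280 / 17.01 = 0.3782 d⁻¹.
k_a(29.2) = 0.3782 × 1.024^(29.2−20) = 0.3782 × 1.244 = 0.4704 d⁻¹.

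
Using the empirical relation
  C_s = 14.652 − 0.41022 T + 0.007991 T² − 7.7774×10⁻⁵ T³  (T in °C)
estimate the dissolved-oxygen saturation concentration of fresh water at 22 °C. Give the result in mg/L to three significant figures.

C_s = 14.652 − 0.41022×22 + 0.007991×22² − 7.7774×10⁻⁵×22³ = 8.667 mg/L.

C_s ≈ 8.67 mg/L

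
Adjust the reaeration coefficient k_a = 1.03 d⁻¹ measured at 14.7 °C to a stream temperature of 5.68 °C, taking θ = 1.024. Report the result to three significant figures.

k_a(T₂) = k_a(T₁) · θ^(T₂−T₁) = 1.03 × 1.024^(5.68−14.7)
= 1.03 × 1.024^-9.02 = 1.03 × 0.8074 = 0.8316 d⁻¹.

k_a ≈ 0.832 d⁻¹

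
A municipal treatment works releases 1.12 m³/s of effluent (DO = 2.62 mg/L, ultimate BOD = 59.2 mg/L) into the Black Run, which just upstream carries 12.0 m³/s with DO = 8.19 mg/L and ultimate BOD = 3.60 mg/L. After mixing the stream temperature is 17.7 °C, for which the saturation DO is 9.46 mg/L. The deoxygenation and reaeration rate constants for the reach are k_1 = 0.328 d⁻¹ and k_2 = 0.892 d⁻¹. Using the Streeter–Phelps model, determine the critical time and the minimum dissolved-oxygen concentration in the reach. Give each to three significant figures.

Mixed DO = (12.0×8.19 + 1.12×2.62)/(12.0+1.12) = 101.2/13.12 = 7.715 mg/L.
Mixed L₀ = (12.0×3.60 + 1.12×59.2)/(13.12) = 109.5/13.12 = 8.346 mg/L.
Initial deficit D₀ = C_s − DO₀ = 9.46 − 7.715 = 1.745 mg/L.
t_c = (1/0.5640) ln[(0.892/0.328)(1 − 1.745×0.5640/(0.328×8.346))] = 1.773 × ln(1.742) = 0.9837 d.
D_c = (0.328/0.892) × 8.346 × e^(−0.328×0.9837) = 0.3677 × 8.346 × 0.7242 = 2.223 mg/L.
Minimum DO = 9.46 − 2.223 = 7.237 mg/L.

t_c ≈ 0.984 d; minimum DO ≈ 7.24 mg/L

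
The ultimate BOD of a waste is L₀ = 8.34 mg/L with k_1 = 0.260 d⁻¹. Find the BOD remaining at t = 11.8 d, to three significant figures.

L_t = L₀ e^(−k_1 t) = 8.34 × e^(−0.260×11.8) = 8.34 × 0.04651 = 0.3879 mg/L.

L ≈ 0.388 mg/L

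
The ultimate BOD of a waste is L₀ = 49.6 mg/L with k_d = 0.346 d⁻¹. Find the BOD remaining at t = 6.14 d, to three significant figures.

L ≈ 5.93 mg/L

L_t = L₀ e^(−k_d t) = 49.6 × e^(−0.346×6.14) = 49.6 × 0.1195 = 5.927 mg/L.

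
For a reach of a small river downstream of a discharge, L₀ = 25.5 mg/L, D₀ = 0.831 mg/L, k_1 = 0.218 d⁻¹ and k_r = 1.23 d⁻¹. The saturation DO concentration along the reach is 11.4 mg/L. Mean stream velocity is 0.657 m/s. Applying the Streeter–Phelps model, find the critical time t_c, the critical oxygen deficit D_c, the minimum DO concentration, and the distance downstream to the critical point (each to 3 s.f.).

t_c ≈ 1.55 d; D_c ≈ 3.23 mg/L; min DO ≈ 8.17 mg/L; x_c ≈ 87.9 km

t_c = [1/(k_r−k_1)] ln[(k_r/k_1)(1 − D₀(k_r−k_1)/(k_1 L₀))]
= [1/(1.23−0.218)] ln[(1.23/0.218)(1 − 0.831×1.012/(0.218×25.5))]
= (1/1.012) ln[5.642 × 0.8487] = 0.9881 × ln(4.789) = 0.9881 × 1.566 = 1.548 d.
L(t_c) = L₀ e^(−k_1 t_c) = 25.5 × 0.7136 = 18.20 mg/L, and at the critical point k_r D_c = k_1 L, so D_c = (0.218/1.23) × 18.20 = 3.225 mg/L.
Minimum DO = C_s − D_c = 11.4 − 3.225 = 8.175 mg/L.
x_c = v t_c = 0.657 m/s × 1.548 d × 86400 s/d = 87850 m ≈ 87.9 km.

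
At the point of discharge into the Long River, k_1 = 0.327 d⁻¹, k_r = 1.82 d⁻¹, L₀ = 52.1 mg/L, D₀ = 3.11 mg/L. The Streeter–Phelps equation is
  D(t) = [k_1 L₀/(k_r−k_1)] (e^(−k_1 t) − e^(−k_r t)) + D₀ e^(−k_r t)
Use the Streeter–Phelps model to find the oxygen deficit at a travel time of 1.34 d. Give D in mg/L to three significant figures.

k_1 L₀/(k_r−k_1) = 0.327×52.1/(1.82−0.327) = 17.04/1.493 = 11.41 mg/L.
e^(−k_1 t) = e^(−0.327×1.340) = 0.6452; e^(−k_r t) = e^(−1.82×1.340) = 0.08727.
D = 11.41 × (0.6452 − 0.08727) + 3.11 × 0.08727 = 6.367 + 0.2714 = 6.638 mg/L.

D ≈ 6.64 mg/L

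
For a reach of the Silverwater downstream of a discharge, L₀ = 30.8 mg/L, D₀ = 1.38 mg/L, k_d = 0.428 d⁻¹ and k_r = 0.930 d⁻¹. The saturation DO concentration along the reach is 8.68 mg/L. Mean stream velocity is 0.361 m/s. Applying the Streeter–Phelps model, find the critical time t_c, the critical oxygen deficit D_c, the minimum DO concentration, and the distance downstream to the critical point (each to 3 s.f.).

t_c ≈ 1.44 d; D_c ≈ 7.66 mg/L; min DO ≈ 1.02 mg/L; x_c ≈ 44.9 km

With k_r/k_d = 2.173 and 1 − D₀(k_r−k_d)/(k_d L₀) = 0.9474,
t_c = ln(2.173 × 0.9474) / (0.930 − 0.428) = ln(2.059) / 0.5020 = 0.7221/0.5020 = 1.438 d.
L(t_c) = L₀ e^(−k_d t_c) = 30.8 × 0.5403 = 16.64 mg/L, and at the critical point k_r D_c = k_d L, so D_c = (0.428/0.930) × 16.64 = 7.659 mg/L.
Minimum DO = C_s − D_c = 8.68 − 7.659 = 1.021 mg/L.
x_c = v t_c = 0.361 m/s × 1.438 d × 86400 s/d = 44860 m ≈ 44.9 km.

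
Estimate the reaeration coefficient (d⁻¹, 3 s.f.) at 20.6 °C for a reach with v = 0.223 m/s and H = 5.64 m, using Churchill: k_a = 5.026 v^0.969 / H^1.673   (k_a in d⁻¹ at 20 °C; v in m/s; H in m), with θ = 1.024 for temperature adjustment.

k_a(20) = 5.026 × 0.223^0.969 / 5.64^1.673 = 5.026 × 0.2336 / 18.07 = 0.06499 d⁻¹.
k_a(20.6) = 0.06499 × 1.024^(20.6−20) = 0.06499 × 1.014 = 0.06592 d⁻¹.

k_a ≈ 0.0659 d⁻¹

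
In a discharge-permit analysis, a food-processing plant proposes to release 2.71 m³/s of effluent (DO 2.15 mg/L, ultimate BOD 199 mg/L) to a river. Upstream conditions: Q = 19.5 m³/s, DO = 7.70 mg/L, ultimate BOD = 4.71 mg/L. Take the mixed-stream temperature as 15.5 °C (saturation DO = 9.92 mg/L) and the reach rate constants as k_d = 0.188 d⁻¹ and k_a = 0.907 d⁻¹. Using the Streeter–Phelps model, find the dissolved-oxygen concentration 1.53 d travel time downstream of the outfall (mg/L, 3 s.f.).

Mixed DO = (19.5×7.70 + 2.71×2.15)/(19.5+2.71) = 156.0/22.21 = 7.023 mg/L.
Mixed L₀ = (19.5×4.71 + 2.71×199)/(22.21) = 631.1/22.21 = 28.42 mg/L.
Initial deficit D₀ = C_s − DO₀ = 9.92 − 7.023 = 2.897 mg/L.
D(1.53) = [0.188×28.42/(0.907−0.188)](e^(−0.188×1.53) − e^(−0.907×1.53)) + 2.897 e^(−0.907×1.53)
= 7.430 × (0.7500 − 0.2496) + 2.897 × 0.2496 = 4.441 mg/L.
DO = 9.92 − 4.441 = 5.479 mg/L.

DO ≈ 5.48 mg/L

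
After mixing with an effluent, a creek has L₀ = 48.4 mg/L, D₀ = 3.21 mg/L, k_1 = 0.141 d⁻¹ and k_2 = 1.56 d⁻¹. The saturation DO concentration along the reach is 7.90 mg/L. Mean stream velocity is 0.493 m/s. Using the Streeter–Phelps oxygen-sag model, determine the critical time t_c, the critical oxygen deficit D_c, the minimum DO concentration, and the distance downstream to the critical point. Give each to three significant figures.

t_c ≈ 0.918 d; D_c ≈ 3.84 mg/L; min DO ≈ 4.06 mg/L; x_c ≈ 39.1 km

With k_2/k_1 = 11.06 and 1 − D₀(k_2−k_1)/(k_1 L₀) = 0.3325,
t_c = ln(11.06 × 0.3325) / (1.56 − 0.141) = ln(3.679) / 1.419 = 1.303/1.419 = 0.9180 d.
L(t_c) = L₀ e^(−k_1 t_c) = 48.4 × 0.8786 = 42.52 mg/L, and at the critical point k_2 D_c = k_1 L, so D_c = (0.141/1.56) × 42.52 = 3.843 mg/L.
Minimum DO = C_s − D_c = 7.90 − 3.843 = 4.057 mg/L.
x_c = v t_c = 0.493 m/s × 0.9180 d × 86400 s/d = 39100 m ≈ 39.1 km.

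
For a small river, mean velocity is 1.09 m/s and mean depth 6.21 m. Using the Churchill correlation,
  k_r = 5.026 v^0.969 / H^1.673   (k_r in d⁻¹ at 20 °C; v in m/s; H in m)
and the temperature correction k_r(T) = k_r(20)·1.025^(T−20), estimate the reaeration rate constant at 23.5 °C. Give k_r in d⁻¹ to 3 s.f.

k_r ≈ 0.281 d⁻¹

k_r(20) = 5.026 × 1.09^0.969 / 6.21^1.673 = 5.026 × 1.087 / 21.22 = 0.2574 d⁻¹.
k_r(23.5) = 0.2574 × 1.025^(23.5−20) = 0.2574 × 1.090 = 0.2807 d⁻¹.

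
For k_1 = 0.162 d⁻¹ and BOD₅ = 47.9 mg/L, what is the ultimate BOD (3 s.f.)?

L₀ ≈ 86.3 mg/L

BOD₅ = L₀(1 − e^(−5k_1)) ⇒ L₀ = BOD₅ / (1 − e^(−5×0.162))
= 47.9 / (1 − 0.4449) = 47.9 / 0.5551 = 86.28 mg/L.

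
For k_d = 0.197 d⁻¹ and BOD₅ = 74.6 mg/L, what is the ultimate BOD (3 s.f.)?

BOD₅ = L₀(1 − e^(−5k_d)) ⇒ L₀ = BOD₅ / (1 − e^(−5×0.197))
= 74.6 / (1 − 0.3734) = 74.6 / 0.6266 = 119.1 mg/L.

L₀ ≈ 119 mg/L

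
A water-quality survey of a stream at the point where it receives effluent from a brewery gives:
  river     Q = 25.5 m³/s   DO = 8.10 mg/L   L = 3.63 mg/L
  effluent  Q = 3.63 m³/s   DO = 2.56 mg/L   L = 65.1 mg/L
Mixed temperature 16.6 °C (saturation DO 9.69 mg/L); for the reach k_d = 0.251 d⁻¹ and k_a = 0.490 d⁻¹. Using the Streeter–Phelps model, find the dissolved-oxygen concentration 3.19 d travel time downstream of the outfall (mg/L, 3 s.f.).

Mixed DO = (25.5×8.10 + 3.63×2.56)/(25.5+3.63) = 215.8/29.13 = 7.410 mg/L.
Mixed L₀ = (25.5×3.63 + 3.63×65.1)/(29.13) = 328.9/29.13 = 11.29 mg/L.
Initial deficit D₀ = C_s − DO₀ = 9.69 − 7.410 = 2.280 mg/L.
D(3.19) = [0.251×11.29/(0.490−0.251)](e^(−0.251×3.19) − e^(−0.490×3.19)) + 2.280 e^(−0.490×3.19)
= 11.86 × (0.4490 − 0.2095) + 2.280 × 0.2095 = 3.318 mg/L.
DO = 9.69 − 3.318 = 6.372 mg/L.

DO ≈ 6.37 mg/L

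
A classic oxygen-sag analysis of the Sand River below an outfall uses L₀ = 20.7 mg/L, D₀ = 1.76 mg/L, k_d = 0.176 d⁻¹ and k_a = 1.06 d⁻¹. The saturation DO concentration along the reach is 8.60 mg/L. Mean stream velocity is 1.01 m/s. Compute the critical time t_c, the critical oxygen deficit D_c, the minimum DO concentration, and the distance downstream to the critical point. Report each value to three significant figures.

With k_a/k_d = 6.023 and 1 − D₀(k_a−k_d)/(k_d L₀) = 0.5729,
t_c = ln(6.023 × 0.5729) / (1.06 − 0.176) = ln(3.451) / 0.8840 = 1.239/0.8840 = 1.401 d.
L(t_c) = L₀ e^(−k_d t_c) = 20.7 × 0.7815 = 16.18 mg/L, and at the critical point k_a D_c = k_d L, so D_c = (0.176/1.06) × 16.18 = 2.686 mg/L.
Minimum DO = C_s − D_c = 8.60 − 2.686 = 5.914 mg/L.
x_c = v t_c = 1.01 m/s × 1.401 d × 86400 s/d = 122300 m ≈ 122 km.

t_c ≈ 1.40 d; D_c ≈ 2.69 mg/L; min DO ≈ 5.91 mg/L; x_c ≈ 122 km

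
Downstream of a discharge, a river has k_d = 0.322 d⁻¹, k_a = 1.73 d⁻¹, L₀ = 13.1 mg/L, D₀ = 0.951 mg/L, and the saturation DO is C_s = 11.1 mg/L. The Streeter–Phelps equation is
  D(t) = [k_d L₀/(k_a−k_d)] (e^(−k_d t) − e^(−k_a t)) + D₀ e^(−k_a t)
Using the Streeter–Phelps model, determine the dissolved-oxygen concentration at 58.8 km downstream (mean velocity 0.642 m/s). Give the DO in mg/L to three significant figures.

Travel time t = x/v = 58.8 km / (0.642 m/s) = 58800 m / 0.642 m/s = 91590 s = 1.060 d.
k_d L₀/(k_a−k_d) = 0.322×13.1/(1.73−0.322) = 4.218/1.408 = 2.996 mg/L.
e^(−k_d t) = e^(−0.322×1.060) = 0.7108; e^(−k_a t) = e^(−1.73×1.060) = 0.1598.
D = 2.996 × (0.7108 − 0.1598) + 0.951 × 0.1598 = 1.651 + 0.1520 = 1.803 mg/L.
DO = C_s − D = 11.1 − 1.803 = 9.297 mg/L.

DO ≈ 9.30 mg/L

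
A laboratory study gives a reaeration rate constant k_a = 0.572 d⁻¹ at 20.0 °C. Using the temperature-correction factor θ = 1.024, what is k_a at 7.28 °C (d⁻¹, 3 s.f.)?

k_a(T₂) = k_a(T₁) · θ^(T₂−T₁) = 0.572 × 1.024^(7.28−20.0)
= 0.572 × 1.024^-12.7 = 0.572 × 0.7396 = 0.4230 d⁻¹.

k_a ≈ 0.423 d⁻¹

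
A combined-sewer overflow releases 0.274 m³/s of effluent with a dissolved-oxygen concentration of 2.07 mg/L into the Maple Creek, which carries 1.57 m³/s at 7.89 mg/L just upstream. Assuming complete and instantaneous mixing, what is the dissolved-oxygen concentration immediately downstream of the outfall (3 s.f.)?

7.03 mg/L

Flow-weighted mixing: C = (Q_r C_r + Q_w C_w)/(Q_r + Q_w)
= (1.57×7.89 + 0.274×2.07)/(1.57 + 0.274) = 12.95/1.844 = 7.025 mg/L.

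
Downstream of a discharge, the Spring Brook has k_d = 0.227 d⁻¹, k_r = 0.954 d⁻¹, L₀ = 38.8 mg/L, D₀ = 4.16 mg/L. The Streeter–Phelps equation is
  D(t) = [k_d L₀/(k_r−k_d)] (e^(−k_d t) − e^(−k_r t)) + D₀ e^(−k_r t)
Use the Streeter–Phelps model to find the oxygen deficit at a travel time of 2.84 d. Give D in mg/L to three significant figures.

D ≈ 5.83 mg/L

k_d L₀/(k_r−k_d) = 0.227×38.8/(0.954−0.227) = 8.808/0.7270 = 12.11 mg/L.
e^(−k_d t) = e^(−0.227×2.840) = 0.5248; e^(−k_r t) = e^(−0.954×2.840) = 0.06658.
D = 12.11 × (0.5248 − 0.06658) + 4.16 × 0.06658 = 5.552 + 0.2770 = 5.829 mg/L.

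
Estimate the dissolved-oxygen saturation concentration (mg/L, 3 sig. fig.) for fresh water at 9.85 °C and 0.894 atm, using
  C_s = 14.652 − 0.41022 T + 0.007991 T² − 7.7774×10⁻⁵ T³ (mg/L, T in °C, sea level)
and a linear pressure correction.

At sea level: C_s = 14.652 − 0.41022×9.85 + 0.007991×9.85² − 7.7774×10⁻⁵×9.85³ = 11.31 mg/L.
Pressure correction: C_s' = 11.31 × 0.894 = 10.11 mg/L.

C_s ≈ 10.1 mg/L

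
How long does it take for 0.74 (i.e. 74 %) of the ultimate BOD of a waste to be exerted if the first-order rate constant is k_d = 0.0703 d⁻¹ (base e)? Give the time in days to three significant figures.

y/L₀ = 1 − e^(−k_d t) = 0.74 ⇒ e^(−k_d t) = 0.260
t = −ln(0.260) / 0.0703 = 1.347 / 0.0703 = 19.16 d.

t ≈ 19.2 d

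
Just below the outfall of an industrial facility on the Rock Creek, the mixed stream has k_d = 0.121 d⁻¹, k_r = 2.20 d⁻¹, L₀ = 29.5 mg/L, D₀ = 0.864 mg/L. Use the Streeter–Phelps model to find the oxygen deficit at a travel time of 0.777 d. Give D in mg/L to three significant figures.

k_d L₀/(k_r−k_d) = 0.121×29.5/(2.20−0.121) = 3.569/2.079 = 1.717 mg/L.
e^(−k_d t) = e^(−0.121×0.7770) = 0.9103; e^(−k_r t) = e^(−2.20×0.7770) = 0.1810.
D = 1.717 × (0.9103 − 0.1810) + 0.864 × 0.1810 = 1.252 + 0.1564 = 1.409 mg/L.

D ≈ 1.41 mg/L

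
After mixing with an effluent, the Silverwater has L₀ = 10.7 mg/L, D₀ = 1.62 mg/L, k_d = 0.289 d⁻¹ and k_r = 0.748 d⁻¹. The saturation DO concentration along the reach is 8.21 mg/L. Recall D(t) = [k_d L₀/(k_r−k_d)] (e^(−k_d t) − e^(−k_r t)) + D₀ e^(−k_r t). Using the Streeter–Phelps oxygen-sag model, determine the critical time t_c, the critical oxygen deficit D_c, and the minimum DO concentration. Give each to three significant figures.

t_c ≈ 1.47 d; D_c ≈ 2.70 mg/L; min DO ≈ 5.51 mg/L

t_c = [1/(k_r−k_d)] ln[(k_r/k_d)(1 − D₀(k_r−k_d)/(k_d L₀))]
= [1/(0.748−0.289)] ln[(0.748/0.289)(1 − 1.62×0.4590/(0.289×10.7))]
= (1/0.4590) ln[2.588 × 0.7595] = 2.179 × ln(1.966) = 2.179 × 0.6759 = 1.473 d.
L(t_c) = L₀ e^(−k_d t_c) = 10.7 × 0.6534 = 6.991 mg/L, and at the critical point k_r D_c = k_d L, so D_c = (0.289/0.748) × 6.991 = 2.701 mg/L.
Minimum DO = C_s − D_c = 8.21 − 2.701 = 5.509 mg/L.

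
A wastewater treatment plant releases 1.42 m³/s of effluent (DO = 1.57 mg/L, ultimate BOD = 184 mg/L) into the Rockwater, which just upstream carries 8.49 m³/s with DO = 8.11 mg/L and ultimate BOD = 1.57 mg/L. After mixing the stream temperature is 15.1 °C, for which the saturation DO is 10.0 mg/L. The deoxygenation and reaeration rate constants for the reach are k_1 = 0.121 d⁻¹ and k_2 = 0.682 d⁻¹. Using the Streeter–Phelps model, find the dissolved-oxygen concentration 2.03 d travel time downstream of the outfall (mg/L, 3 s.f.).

Mixed DO = (8.49×8.11 + 1.42×1.57)/(8.49+1.42) = 71.08/9.910 = 7.173 mg/L.
Mixed L₀ = (8.49×1.57 + 1.42×184)/(9.910) = 274.6/9.910 = 27.71 mg/L.
Initial deficit D₀ = C_s − DO₀ = 10.0 − 7.173 = 2.827 mg/L.
D(2.03) = [0.121×27.71/(0.682−0.121)](e^(−0.121×2.03) − e^(−0.682×2.03)) + 2.827 e^(−0.682×2.03)
= 5.977 × (0.7822 − 0.2505) + 2.827 × 0.2505 = 3.886 mg/L.
DO = 10.0 − 3.886 = 6.114 mg/L.

DO ≈ 6.11 mg/L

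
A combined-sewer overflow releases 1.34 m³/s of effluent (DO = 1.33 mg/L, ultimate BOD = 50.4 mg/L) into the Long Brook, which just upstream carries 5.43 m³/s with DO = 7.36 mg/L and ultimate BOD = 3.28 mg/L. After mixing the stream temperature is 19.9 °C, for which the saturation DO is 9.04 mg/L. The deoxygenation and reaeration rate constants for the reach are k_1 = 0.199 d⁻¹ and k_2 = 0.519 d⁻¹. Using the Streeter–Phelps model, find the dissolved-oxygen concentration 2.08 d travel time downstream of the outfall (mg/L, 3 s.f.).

Mixed DO = (5.43×7.36 + 1.34×1.33)/(5.43+1.34) = 41.75/6.770 = 6.166 mg/L.
Mixed L₀ = (5.43×3.28 + 1.34×50.4)/(6.770) = 85.35/6.770 = 12.61 mg/L.
Initial deficit D₀ = C_s − DO₀ = 9.04 − 6.166 = 2.874 mg/L.
D(2.08) = [0.199×12.61/(0.519−0.199)](e^(−0.199×2.08) − e^(−0.519×2.08)) + 2.874 e^(−0.519×2.08)
= 7.840 × (0.6611 − 0.3398) + 2.874 × 0.3398 = 3.495 mg/L.
DO = 9.04 − 3.495 = 5.545 mg/L.

DO ≈ 5.54 mg/L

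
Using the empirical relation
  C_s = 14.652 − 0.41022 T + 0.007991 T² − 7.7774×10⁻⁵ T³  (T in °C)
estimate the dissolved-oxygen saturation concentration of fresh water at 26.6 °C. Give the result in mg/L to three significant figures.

C_s ≈ 7.93 mg/L

C_s = 14.652 − 0.41022×26.6 + 0.007991×26.6² − 7.7774×10⁻⁵×26.6³ = 7.930 mg/L.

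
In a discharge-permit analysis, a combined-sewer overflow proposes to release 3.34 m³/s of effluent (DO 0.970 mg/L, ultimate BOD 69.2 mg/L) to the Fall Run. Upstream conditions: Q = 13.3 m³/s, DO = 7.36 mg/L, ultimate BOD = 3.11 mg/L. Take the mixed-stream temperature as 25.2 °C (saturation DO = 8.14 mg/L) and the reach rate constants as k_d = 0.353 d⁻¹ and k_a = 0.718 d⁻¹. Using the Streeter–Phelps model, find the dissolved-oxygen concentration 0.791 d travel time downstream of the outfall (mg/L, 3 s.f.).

Mixed DO = (13.3×7.36 + 3.34×0.970)/(13.3+3.34) = 101.1/16.64 = 6.077 mg/L.
Mixed L₀ = (13.3×3.11 + 3.34×69.2)/(16.64) = 272.5/16.64 = 16.38 mg/L.
Initial deficit D₀ = C_s − DO₀ = 8.14 − 6.077 = 2.063 mg/L.
D(0.791) = [0.353×16.38/(0.718−0.353)](e^(−0.353×0.791) − e^(−0.718×0.791)) + 2.063 e^(−0.718×0.791)
= 15.84 × (0.7564 − 0.5667) + 2.063 × 0.5667 = 4.173 mg/L.
DO = 8.14 − 4.173 = 3.967 mg/L.

DO ≈ 3.97 mg/L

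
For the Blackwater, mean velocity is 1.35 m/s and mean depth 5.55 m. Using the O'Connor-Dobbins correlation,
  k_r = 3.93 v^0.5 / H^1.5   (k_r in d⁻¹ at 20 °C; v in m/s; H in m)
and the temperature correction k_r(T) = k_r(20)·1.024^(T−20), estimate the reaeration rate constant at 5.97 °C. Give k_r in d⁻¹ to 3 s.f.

k_r(20) = 3.93 × 1.35^0.5 / 5.55^1.5 = 3.93 × 1.162 / 13.07 = 0.3492 d⁻¹.
k_r(5.97) = 0.3492 × 1.024^(5.97−20) = 0.3492 × 0.7170 = 0.2504 d⁻¹.

k_r ≈ 0.250 d⁻¹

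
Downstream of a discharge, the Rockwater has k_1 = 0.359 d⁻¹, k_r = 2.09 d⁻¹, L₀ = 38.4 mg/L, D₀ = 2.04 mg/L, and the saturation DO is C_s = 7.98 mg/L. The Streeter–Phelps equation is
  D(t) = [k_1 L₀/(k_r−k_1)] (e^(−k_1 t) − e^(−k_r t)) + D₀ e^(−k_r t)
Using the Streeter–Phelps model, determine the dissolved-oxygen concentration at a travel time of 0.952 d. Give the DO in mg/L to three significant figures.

k_1 L₀/(k_r−k_1) = 0.359×38.4/(2.09−0.359) = 13.79/1.731 = 7.964 mg/L.
e^(−k_1 t) = e^(−0.359×0.9520) = 0.7105; e^(−k_r t) = e^(−2.09×0.9520) = 0.1367.
D = 7.964 × (0.7105 − 0.1367) + 2.04 × 0.1367 = 4.570 + 0.2789 = 4.848 mg/L.
DO = C_s − D = 7.98 − 4.848 = 3.132 mg/L.

DO ≈ 3.13 mg/L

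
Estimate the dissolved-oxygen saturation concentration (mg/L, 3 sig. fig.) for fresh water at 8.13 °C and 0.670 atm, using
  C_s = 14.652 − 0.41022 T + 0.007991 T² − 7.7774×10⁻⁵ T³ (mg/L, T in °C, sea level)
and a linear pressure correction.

C_s ≈ 7.91 mg/L

At sea level: C_s = 14.652 − 0.41022×8.13 + 0.007991×8.13² − 7.7774×10⁻⁵×8.13³ = 11.80 mg/L.
Pressure correction: C_s' = 11.80 × 0.670 = 7.908 mg/L.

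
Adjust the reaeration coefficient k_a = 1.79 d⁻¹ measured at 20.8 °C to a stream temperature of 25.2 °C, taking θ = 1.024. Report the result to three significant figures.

k_a(T₂) = k_a(T₁) · θ^(T₂−T₁) = 1.79 × 1.024^(25.2−20.8)
= 1.79 × 1.024^4.40 = 1.79 × 1.110 = 1.987 d⁻¹.

k_a ≈ 1.99 d⁻¹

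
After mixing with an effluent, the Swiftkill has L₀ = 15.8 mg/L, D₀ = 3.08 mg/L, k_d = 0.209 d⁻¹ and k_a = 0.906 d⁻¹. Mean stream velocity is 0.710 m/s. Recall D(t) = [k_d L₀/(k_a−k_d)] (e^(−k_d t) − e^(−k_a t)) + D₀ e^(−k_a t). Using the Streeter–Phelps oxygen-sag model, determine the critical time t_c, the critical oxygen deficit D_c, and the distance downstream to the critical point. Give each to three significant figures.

With k_a/k_d = 4.335 and 1 − D₀(k_a−k_d)/(k_d L₀) = 0.3499,
t_c = ln(4.335 × 0.3499) / (0.906 − 0.209) = ln(1.517) / 0.6970 = 0.4166/0.6970 = 0.5977 d.
D_c = (k_d/k_a) L₀ e^(−k_d t_c) = (0.209/0.906) × 15.8 × e^(−0.209×0.5977) = 0.2307 × 15.8 × 0.8826 = 3.217 mg/L.
x_c = v t_c = 0.710 m/s × 0.5977 d × 86400 s/d = 36670 m ≈ 36.7 km.

t_c ≈ 0.598 d; D_c ≈ 3.22 mg/L; x_c ≈ 36.7 km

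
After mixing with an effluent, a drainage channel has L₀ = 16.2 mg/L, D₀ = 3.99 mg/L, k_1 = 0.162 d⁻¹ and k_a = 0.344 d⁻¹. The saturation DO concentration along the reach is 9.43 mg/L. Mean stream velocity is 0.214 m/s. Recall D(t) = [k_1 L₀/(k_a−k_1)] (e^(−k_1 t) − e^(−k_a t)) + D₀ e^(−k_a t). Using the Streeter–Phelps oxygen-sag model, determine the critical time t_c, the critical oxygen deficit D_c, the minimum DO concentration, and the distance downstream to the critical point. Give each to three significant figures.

With k_a/k_1 = 2.123 and 1 − D₀(k_a−k_1)/(k_1 L₀) = 0.7233,
t_c = ln(2.123 × 0.7233) / (0.344 − 0.162) = ln(1.536) / 0.1820 = 0.4291/0.1820 = 2.358 d.
D_c = (k_1/k_a) L₀ e^(−k_1 t_c) = (0.162/0.344) × 16.2 × e^(−0.162×2.358) = 0.4709 × 16.2 × 0.6825 = 5.207 mg/L.
Minimum DO = C_s − D_c = 9.43 − 5.207 = 4.223 mg/L.
x_c = v t_c = 0.214 m/s × 2.358 d × 86400 s/d = 43590 m ≈ 43.6 km.

t_c ≈ 2.36 d; D_c ≈ 5.21 mg/L; min DO ≈ 4.22 mg/L; x_c ≈ 43.6 km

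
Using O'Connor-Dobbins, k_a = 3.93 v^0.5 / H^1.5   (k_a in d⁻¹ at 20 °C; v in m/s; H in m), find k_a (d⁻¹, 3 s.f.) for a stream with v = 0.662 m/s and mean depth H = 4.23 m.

k_a = 3.93 × 0.662^0.5 / 4.23^1.5 = 3.93 × 0.8136 / 8.700 = 0.3675 d⁻¹.

k_a ≈ 0.368 d⁻¹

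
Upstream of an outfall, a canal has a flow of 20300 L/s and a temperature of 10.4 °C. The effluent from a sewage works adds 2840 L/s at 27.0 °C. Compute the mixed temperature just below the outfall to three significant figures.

12.4 °C

Flow-weighted mixing: C = (Q_r C_r + Q_w C_w)/(Q_r + Q_w)
= (20300×10.4 + 2840×27.0)/(20300 + 2840) = 287800/23140 = 12.44 °C.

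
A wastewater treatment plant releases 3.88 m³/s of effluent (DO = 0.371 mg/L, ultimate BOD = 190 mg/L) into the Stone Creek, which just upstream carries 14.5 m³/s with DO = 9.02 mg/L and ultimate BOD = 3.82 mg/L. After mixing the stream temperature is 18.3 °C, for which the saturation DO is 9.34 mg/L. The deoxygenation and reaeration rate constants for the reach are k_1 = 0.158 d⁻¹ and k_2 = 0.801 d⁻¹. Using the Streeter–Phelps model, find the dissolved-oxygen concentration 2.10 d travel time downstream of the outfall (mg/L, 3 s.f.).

Mixed DO = (14.5×9.02 + 3.88×0.371)/(14.5+3.88) = 132.2/18.38 = 7.194 mg/L.
Mixed L₀ = (14.5×3.82 + 3.88×190)/(18.38) = 792.6/18.38 = 43.12 mg/L.
Initial deficit D₀ = C_s − DO₀ = 9.34 − 7.194 = 2.146 mg/L.
D(2.10) = [0.158×43.12/(0.801−0.158)](e^(−0.158×2.10) − e^(−0.801×2.10)) + 2.146 e^(−0.801×2.10)
= 10.60 × (0.7176 − 0.1860) + 2.146 × 0.1860 = 6.033 mg/L.
DO = 9.34 − 6.033 = 3.307 mg/L.

DO ≈ 3.31 mg/L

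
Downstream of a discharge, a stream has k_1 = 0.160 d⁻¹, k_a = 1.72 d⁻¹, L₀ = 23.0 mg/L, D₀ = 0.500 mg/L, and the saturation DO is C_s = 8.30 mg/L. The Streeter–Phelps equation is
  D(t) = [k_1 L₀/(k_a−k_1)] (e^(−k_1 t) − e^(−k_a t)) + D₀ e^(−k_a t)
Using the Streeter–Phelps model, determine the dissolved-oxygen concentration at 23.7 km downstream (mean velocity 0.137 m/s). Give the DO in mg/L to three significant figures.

Travel time t = x/v = 23.7 km / (0.137 m/s) = 23700 m / 0.137 m/s = 173000 s = 2.002 d.
k_1 L₀/(k_a−k_1) = 0.160×23.0/(1.72−0.160) = 3.680/1.560 = 2.359 mg/L.
e^(−k_1 t) = e^(−0.160×2.002) = 0.7259; e^(−k_a t) = e^(−1.72×2.002) = 0.03194.
D = 2.359 × (0.7259 − 0.03194) + 0.500 × 0.03194 = 1.637 + 0.01597 = 1.653 mg/L.
DO = C_s − D = 8.30 − 1.653 = 6.647 mg/L.

DO ≈ 6.65 mg/L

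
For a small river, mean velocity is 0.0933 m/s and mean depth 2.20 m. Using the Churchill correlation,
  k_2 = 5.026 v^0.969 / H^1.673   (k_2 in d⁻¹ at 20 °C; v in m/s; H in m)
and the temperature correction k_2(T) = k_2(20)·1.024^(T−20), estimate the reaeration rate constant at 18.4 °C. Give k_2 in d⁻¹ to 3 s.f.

k_2 ≈ 0.130 d⁻¹

k_2(20) = 5.026 × 0.0933^0.969 / 2.20^1.673 = 5.026 × 0.1004 / 3.740 = 0.1349 d⁻¹.
k_2(18.4) = 0.1349 × 1.024^(18.4−20) = 0.1349 × 0.9628 = 0.1299 d⁻¹.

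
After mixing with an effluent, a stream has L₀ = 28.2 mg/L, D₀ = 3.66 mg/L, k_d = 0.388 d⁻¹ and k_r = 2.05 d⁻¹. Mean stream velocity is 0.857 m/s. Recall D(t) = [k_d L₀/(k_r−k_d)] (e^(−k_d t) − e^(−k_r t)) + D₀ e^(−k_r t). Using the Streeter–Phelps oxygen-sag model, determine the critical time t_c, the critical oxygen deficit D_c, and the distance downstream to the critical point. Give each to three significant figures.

At the critical point dD/dt = 0, so k_d L₀ e^(−k_d t) = k_r D. Substituting D(t) from the Streeter–Phelps equation and solving for t gives
t_c = ln[(k_r/k_d)(1 − D₀(k_r−k_d)/(k_d L₀))] / (k_r−k_d).
Here k_r−k_d = 1.662 d⁻¹ and 1 − D₀(k_r−k_d)/(k_d L₀) = 1 − 3.66×1.662/(0.388×28.2) = 0.4441, so
t_c = ln(5.284 × 0.4441) / 1.662 = 0.8528 / 1.662 = 0.5131 d.
L(t_c) = L₀ e^(−k_d t_c) = 28.2 × 0.8195 = 23.11 mg/L, and at the critical point k_r D_c = k_d L, so D_c = (0.388/2.05) × 23.11 = 4.374 mg/L.
x_c = v t_c = 0.857 m/s × 0.5131 d × 86400 s/d = 37990 m ≈ 38.0 km.

t_c ≈ 0.513 d; D_c ≈ 4.37 mg/L; x_c ≈ 38.0 km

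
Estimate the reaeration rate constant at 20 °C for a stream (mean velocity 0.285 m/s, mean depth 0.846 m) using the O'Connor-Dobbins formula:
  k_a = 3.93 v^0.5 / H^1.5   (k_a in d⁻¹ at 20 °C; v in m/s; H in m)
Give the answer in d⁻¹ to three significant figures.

k_a ≈ 2.70 d⁻¹

k_a = 3.93 × 0.285^0.5 / 0.846^1.5 = 3.93 × 0.5339 / 0.7781 = 2.696 d⁻¹.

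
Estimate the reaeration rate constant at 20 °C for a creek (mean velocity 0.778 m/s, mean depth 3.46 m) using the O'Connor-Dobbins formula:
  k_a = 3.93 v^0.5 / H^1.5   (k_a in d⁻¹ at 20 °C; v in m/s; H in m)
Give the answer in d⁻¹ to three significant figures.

k_a ≈ 0.539 d⁻¹

k_a = 3.93 × 0.778^0.5 / 3.46^1.5 = 3.93 × 0.8820 / 6.436 = 0.5386 d⁻¹.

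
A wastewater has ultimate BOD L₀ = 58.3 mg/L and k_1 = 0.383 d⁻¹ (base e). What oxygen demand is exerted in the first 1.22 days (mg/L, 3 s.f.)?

y ≈ 21.8 mg/L

y_t = L₀(1 − e^(−k_1 t)) = 58.3 × (1 − e^(−0.383×1.22))
= 58.3 × (1 − 0.6267) = 58.3 × 0.3733 = 21.76 mg/L.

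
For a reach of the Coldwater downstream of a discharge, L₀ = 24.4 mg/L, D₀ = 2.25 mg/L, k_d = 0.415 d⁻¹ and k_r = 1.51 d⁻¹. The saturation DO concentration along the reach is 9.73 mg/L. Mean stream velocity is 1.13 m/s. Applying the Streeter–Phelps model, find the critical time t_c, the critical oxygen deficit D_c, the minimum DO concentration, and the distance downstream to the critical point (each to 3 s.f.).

t_c ≈ 0.925 d; D_c ≈ 4.57 mg/L; min DO ≈ 5.16 mg/L; x_c ≈ 90.3 km

At the critical point dD/dt = 0, so k_d L₀ e^(−k_d t) = k_r D. Substituting D(t) from the Streeter–Phelps equation and solving for t gives
t_c = ln[(k_r/k_d)(1 − D₀(k_r−k_d)/(k_d L₀))] / (k_r−k_d).
Here k_r−k_d = 1.095 d⁻¹ and 1 − D₀(k_r−k_d)/(k_d L₀) = 1 − 2.25×1.095/(0.415×24.4) = 0.7567, so
t_c = ln(3.639 × 0.7567) / 1.095 = 1.013 / 1.095 = 0.9249 d.
L(t_c) = L₀ e^(−k_d t_c) = 24.4 × 0.6812 = 16.62 mg/L, and at the critical point k_r D_c = k_d L, so D_c = (0.415/1.51) × 16.62 = 4.568 mg/L.
Minimum DO = C_s − D_c = 9.73 − 4.568 = 5.162 mg/L.
x_c = v t_c = 1.13 m/s × 0.9249 d × 86400 s/d = 90300 m ≈ 90.3 km.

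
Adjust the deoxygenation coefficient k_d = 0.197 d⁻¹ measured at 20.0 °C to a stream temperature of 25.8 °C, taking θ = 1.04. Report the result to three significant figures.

k_d ≈ 0.247 d⁻¹

k_d(T₂) = k_d(T₁) · θ^(T₂−T₁) = 0.197 × 1.04^(25.8−20.0)
= 0.197 × 1.04^5.80 = 0.197 × 1.255 = 0.2473 d⁻¹.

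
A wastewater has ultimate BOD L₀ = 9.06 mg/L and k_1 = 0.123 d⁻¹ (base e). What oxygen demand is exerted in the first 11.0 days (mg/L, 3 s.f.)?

y ≈ 6.72 mg/L

y_t = L₀(1 − e^(−k_1 t)) = 9.06 × (1 − e^(−0.123×11.0))
= 9.06 × (1 − 0.2585) = 9.06 × 0.7415 = 6.718 mg/L.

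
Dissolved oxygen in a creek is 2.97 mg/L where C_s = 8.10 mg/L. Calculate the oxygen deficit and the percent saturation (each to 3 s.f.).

D ≈ 5.13 mg/L; 36.7 % saturation

D = C_s − C = 8.10 − 2.97 = 5.13 mg/L.
% saturation = 2.97/8.10 × 100 = 36.7 %.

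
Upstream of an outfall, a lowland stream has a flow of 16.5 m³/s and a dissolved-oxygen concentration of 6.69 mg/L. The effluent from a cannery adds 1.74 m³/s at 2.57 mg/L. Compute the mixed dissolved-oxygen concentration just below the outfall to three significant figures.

Flow-weighted mixing: C = (Q_r C_r + Q_w C_w)/(Q_r + Q_w)
= (16.5×6.69 + 1.74×2.57)/(16.5 + 1.74) = 114.9/18.24 = 6.297 mg/L.

6.30 mg/L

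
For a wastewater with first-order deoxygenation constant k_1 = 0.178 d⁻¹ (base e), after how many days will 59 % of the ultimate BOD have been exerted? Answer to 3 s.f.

y/L₀ = 1 − e^(−k_1 t) = 0.59 ⇒ e^(−k_1 t) = 0.410
t = −ln(0.410) / 0.178 = 0.8916 / 0.178 = 5.009 d.

t ≈ 5.01 d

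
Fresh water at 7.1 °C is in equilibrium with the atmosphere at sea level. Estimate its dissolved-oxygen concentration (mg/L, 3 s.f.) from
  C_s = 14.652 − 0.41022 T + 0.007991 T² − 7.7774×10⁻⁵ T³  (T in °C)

C_s ≈ 12.1 mg/L

C_s = 14.652 − 0.41022×7.1 + 0.007991×7.1² − 7.7774×10⁻⁵×7.1³ = 12.11 mg/L.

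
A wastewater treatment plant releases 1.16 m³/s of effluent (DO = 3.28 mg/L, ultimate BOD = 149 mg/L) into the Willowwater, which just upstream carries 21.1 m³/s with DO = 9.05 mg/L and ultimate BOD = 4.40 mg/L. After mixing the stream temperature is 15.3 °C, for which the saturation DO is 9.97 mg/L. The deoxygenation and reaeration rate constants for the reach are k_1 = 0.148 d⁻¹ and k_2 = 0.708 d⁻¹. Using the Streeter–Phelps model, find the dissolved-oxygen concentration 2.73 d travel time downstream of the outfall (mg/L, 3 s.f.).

Mixed DO = (21.1×9.05 + 1.16×3.28)/(21.1+1.16) = 194.8/22.26 = 8.749 mg/L.
Mixed L₀ = (21.1×4.40 + 1.16×149)/(22.26) = 265.7/22.26 = 11.94 mg/L.
Initial deficit D₀ = C_s − DO₀ = 9.97 − 8.749 = 1.221 mg/L.
D(2.73) = [0.148×11.94/(0.708−0.148)](e^(−0.148×2.73) − e^(−0.708×2.73)) + 1.221 e^(−0.708×2.73)
= 3.154 × (0.6676 − 0.1447) + 1.221 × 0.1447 = 1.826 mg/L.
DO = 9.97 − 1.826 = 8.144 mg/L.

DO ≈ 8.14 mg/L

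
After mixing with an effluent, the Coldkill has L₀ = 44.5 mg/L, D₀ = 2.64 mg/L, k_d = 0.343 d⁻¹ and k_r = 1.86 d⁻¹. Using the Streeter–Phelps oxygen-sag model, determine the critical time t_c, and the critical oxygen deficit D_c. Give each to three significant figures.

t_c ≈ 0.914 d; D_c ≈ 6.00 mg/L

At the critical point dD/dt = 0, so k_d L₀ e^(−k_d t) = k_r D. Substituting D(t) from the Streeter–Phelps equation and solving for t gives
t_c = ln[(k_r/k_d)(1 − D₀(k_r−k_d)/(k_d L₀))] / (k_r−k_d).
Here k_r−k_d = 1.517 d⁻¹ and 1 − D₀(k_r−k_d)/(k_d L₀) = 1 − 2.64×1.517/(0.343×44.5) = 0.7376, so
t_c = ln(5.423 × 0.7376) / 1.517 = 1.386 / 1.517 = 0.9138 d.
D_c = (k_d/k_r) L₀ e^(−k_d t_c) = (0.343/1.86) × 44.5 × e^(−0.343×0.9138) = 0.1844 × 44.5 × 0.7309 = 5.998 mg/L.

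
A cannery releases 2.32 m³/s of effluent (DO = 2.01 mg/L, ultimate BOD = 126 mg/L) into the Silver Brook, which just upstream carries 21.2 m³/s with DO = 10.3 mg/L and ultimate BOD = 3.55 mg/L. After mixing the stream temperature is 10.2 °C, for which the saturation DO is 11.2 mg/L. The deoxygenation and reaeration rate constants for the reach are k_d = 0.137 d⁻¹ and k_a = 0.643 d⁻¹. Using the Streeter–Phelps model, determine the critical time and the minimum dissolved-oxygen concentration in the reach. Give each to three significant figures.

t_c ≈ 2.03 d; minimum DO ≈ 8.68 mg/L

Mixed DO = (21.2×10.3 + 2.32×2.01)/(21.2+2.32) = 223.0/23.52 = 9.482 mg/L.
Mixed L₀ = (21.2×3.55 + 2.32×126)/(23.52) = 367.6/23.52 = 15.63 mg/L.
Initial deficit D₀ = C_s − DO₀ = 11.2 − 9.482 = 1.718 mg/L.
t_c = (1/0.5060) ln[(0.643/0.137)(1 − 1.718×0.5060/(0.137×15.63))] = 1.976 × ln(2.788) = 2.026 d.
D_c = (0.137/0.643) × 15.63 × e^(−0.137×2.026) = 0.2131 × 15.63 × 0.7576 = 2.523 mg/L.
Minimum DO = 11.2 − 2.523 = 8.677 mg/L.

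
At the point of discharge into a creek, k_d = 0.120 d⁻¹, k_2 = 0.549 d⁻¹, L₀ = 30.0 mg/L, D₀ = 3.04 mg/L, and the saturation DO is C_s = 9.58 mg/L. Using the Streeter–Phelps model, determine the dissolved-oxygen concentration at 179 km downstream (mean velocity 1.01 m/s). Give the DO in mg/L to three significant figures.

Travel time t = x/v = 179 km / (1.01 m/s) = 179000 m / 1.01 m/s = 177200 s = 2.051 d.
k_d L₀/(k_2−k_d) = 0.120×30.0/(0.549−0.120) = 3.600/0.4290 = 8.392 mg/L.
e^(−k_d t) = e^(−0.120×2.051) = 0.7818; e^(−k_2 t) = e^(−0.549×2.051) = 0.3243.
D = 8.392 × (0.7818 − 0.3243) + 3.04 × 0.3243 = 3.839 + 0.9858 = 4.825 mg/L.
DO = C_s − D = 9.58 − 4.825 = 4.755 mg/L.

DO ≈ 4.75 mg/L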